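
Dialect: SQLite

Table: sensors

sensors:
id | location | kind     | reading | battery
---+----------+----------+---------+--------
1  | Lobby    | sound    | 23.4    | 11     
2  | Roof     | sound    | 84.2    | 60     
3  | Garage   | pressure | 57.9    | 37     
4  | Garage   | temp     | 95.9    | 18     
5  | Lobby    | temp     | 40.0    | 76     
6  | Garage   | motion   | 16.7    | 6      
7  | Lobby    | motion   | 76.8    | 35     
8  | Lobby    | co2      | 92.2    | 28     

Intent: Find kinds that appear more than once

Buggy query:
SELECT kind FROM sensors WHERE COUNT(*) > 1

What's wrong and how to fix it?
Bug: WHERE can't reference COUNT(*); aggregates are computed after WHERE

Fix: GROUP BY kind, then filter groups with HAVING COUNT(*) > 1

Corrected query:
SELECT kind FROM sensors GROUP BY kind HAVING COUNT(*) > 1

Result:
kind  
------
motion
sound 
temp  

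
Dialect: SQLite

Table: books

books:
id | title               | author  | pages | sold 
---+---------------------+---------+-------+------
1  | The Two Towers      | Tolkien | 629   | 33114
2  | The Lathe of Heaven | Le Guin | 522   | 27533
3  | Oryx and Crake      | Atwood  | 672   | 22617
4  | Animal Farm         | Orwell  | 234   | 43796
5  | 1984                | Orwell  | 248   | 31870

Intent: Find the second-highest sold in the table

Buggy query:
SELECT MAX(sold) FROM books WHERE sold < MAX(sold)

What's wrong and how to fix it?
Bug: The inner MAX is an aggregate inside WHERE, which is not allowed

Fix: Put the inner MAX in a scalar subquery

Corrected query:
SELECT MAX(sold) FROM books WHERE sold < (SELECT MAX(sold) FROM books)

Result:
MAX(sold)
---------
33114    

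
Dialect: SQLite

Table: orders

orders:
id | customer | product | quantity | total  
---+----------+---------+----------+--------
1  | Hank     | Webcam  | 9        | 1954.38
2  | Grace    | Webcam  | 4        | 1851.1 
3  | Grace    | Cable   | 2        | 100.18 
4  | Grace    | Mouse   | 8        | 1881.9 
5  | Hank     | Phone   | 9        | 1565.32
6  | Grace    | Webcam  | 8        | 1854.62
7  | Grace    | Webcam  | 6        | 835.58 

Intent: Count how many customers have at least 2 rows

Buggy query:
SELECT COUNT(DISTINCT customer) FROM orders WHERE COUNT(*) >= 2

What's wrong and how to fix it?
Bug: WHERE filters individual rows, not groups, so a group-level COUNT is invalid there

Fix: Group first with HAVING COUNT(*) >= 2, then COUNT the resulting groups

Corrected query:
SELECT COUNT(*) FROM (SELECT customer FROM orders GROUP BY customer HAVING COUNT(*) >= 2)

Result:
COUNT(*)
--------
2       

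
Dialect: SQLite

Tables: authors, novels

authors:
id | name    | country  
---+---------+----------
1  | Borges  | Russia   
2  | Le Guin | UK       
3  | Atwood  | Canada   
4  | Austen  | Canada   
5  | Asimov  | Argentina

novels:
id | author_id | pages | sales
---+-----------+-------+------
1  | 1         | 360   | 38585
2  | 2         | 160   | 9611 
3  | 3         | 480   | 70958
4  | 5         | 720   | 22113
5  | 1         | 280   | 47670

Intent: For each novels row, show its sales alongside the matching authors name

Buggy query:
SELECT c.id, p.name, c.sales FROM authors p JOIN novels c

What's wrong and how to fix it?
Bug: JOIN with no ON clause produces a cartesian product; every novels row pairs with every authors row

Fix: Add ON c.author_id = p.id to the JOIN

Corrected query:
SELECT c.id, p.name, c.sales FROM authors p JOIN novels c ON c.author_id = p.id

Result:
id | name    | sales
---+---------+------
1  | Borges  | 38585
2  | Le Guin | 9611 
3  | Atwood  | 70958
4  | Asimov  | 22113
5  | Borges  | 47670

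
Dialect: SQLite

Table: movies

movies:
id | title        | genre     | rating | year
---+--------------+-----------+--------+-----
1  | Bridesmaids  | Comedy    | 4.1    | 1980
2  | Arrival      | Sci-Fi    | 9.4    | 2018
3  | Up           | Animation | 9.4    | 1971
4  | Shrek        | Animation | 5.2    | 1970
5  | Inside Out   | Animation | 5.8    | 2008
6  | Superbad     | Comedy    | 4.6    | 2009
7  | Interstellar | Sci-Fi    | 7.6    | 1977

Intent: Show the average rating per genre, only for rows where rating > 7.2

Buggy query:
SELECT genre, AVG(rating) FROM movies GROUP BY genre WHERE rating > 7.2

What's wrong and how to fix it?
Bug: Row-level WHERE must come before GROUP BY in the clause order

Fix: Place WHERE between FROM and GROUP BY

Corrected query:
SELECT genre, AVG(rating) FROM movies WHERE rating > 7.2 GROUP BY genre

Result:
genre     | AVG(rating)
----------+------------
Animation | 9.4        
Sci-Fi    | 8.5        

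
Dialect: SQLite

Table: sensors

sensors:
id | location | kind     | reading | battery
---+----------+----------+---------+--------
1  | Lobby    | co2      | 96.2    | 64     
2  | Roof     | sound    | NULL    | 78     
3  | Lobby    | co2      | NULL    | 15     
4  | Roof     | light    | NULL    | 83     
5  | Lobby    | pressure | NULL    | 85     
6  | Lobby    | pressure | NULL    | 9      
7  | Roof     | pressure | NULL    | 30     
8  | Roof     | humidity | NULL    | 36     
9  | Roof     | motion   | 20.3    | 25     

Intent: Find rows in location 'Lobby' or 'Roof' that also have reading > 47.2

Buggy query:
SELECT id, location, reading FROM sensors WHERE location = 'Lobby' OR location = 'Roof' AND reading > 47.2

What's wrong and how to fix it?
Bug: Without parentheses, AND is evaluated before OR, so the reading filter only applies to the 'Roof' branch

Fix: Add parentheses around the OR so the AND applies to both alternatives

Corrected query:
SELECT id, location, reading FROM sensors WHERE (location = 'Lobby' OR location = 'Roof') AND reading > 47.2

Result:
id | location | reading
---+----------+--------
1  | Lobby    | 96.2   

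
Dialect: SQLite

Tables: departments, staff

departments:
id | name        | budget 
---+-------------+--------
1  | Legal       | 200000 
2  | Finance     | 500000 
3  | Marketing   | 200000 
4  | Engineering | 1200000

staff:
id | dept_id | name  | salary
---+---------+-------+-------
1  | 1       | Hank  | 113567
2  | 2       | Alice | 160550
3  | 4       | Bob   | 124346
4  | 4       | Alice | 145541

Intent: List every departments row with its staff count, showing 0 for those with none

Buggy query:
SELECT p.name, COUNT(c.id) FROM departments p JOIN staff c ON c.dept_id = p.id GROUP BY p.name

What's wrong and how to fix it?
Bug: INNER JOIN drops departments rows that have no matching staff rows

Fix: Use LEFT JOIN so parents without children still appear (COUNT(c.id) gives 0)

Corrected query:
SELECT p.name, COUNT(c.id) FROM departments p LEFT JOIN staff c ON c.dept_id = p.id GROUP BY p.name

Result:
name        | COUNT(c.id)
------------+------------
Engineering | 2          
Finance     | 1          
Legal       | 1          
Marketing   | 0          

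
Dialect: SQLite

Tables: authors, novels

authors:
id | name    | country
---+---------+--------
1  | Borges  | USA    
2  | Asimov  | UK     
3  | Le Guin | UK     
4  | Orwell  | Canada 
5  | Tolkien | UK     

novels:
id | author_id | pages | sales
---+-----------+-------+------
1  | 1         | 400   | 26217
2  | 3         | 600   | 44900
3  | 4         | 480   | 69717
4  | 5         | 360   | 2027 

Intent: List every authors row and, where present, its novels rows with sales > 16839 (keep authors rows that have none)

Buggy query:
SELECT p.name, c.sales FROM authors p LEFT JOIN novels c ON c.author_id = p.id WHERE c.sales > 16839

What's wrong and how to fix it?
Bug: Filtering c.sales in WHERE discards the NULL rows produced by LEFT JOIN, turning it into an inner join

Fix: Put 'c.sales > 16839' in the JOIN's ON clause instead of WHERE

Corrected query:
SELECT p.name, c.sales FROM authors p LEFT JOIN novels c ON c.author_id = p.id AND c.sales > 16839

Result:
name    | sales
--------+------
Borges  | 26217
Asimov  | NULL 
Le Guin | 44900
Orwell  | 69717
Tolkien | NULL 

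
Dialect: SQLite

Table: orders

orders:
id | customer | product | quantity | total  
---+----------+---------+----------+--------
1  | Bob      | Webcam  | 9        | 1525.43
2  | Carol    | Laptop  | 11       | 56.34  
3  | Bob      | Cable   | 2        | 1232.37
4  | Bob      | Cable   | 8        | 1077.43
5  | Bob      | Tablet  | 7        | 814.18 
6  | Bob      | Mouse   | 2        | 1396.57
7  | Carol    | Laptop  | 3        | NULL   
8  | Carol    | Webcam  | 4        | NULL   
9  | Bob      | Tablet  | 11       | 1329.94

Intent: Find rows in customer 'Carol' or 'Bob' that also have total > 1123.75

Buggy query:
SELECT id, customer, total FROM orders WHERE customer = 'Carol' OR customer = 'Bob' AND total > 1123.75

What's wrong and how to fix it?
Bug: Without parentheses, AND is evaluated before OR, so the total filter only applies to the 'Bob' branch

Fix: Add parentheses around the OR so the AND applies to both alternatives

Corrected query:
SELECT id, customer, total FROM orders WHERE (customer = 'Carol' OR customer = 'Bob') AND total > 1123.75

Result:
id | customer | total  
---+----------+--------
1  | Bob      | 1525.43
3  | Bob      | 1232.37
6  | Bob      | 1396.57
9  | Bob      | 1329.94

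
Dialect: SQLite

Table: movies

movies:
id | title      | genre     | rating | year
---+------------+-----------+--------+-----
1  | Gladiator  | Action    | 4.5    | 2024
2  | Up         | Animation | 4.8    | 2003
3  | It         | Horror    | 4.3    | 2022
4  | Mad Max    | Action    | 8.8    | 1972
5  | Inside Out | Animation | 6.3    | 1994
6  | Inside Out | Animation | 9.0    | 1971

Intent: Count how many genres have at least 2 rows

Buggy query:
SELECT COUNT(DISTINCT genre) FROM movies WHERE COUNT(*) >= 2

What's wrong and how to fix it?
Bug: WHERE filters individual rows, not groups, so a group-level COUNT is invalid there

Fix: Use a subquery that GROUPs and filters with HAVING, then count its rows

Corrected query:
SELECT COUNT(*) FROM (SELECT genre FROM movies GROUP BY genre HAVING COUNT(*) >= 2)

Result:
COUNT(*)
--------
2       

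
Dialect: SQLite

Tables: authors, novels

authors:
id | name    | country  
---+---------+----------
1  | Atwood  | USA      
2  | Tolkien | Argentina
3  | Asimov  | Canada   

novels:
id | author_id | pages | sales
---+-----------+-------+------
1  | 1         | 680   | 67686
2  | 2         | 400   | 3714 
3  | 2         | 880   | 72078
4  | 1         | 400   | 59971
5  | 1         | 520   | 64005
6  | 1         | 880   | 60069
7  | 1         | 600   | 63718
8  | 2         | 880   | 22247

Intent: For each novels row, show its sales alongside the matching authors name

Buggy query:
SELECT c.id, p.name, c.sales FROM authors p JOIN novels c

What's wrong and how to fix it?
Bug: JOIN with no ON clause produces a cartesian product; every novels row pairs with every authors row

Fix: Add ON c.author_id = p.id to the JOIN

Corrected query:
SELECT c.id, p.name, c.sales FROM authors p JOIN novels c ON c.author_id = p.id

Result:
id | name    | sales
---+---------+------
1  | Atwood  | 67686
2  | Tolkien | 3714 
3  | Tolkien | 72078
4  | Atwood  | 59971
5  | Atwood  | 64005
6  | Atwood  | 60069
7  | Atwood  | 63718
8  | Tolkien | 22247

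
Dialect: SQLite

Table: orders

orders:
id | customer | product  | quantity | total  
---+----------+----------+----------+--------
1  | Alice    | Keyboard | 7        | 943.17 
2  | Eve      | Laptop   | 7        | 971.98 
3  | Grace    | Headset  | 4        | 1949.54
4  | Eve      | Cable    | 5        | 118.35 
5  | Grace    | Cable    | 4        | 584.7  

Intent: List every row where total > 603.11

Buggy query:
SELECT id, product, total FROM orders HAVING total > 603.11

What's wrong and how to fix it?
Bug: HAVING filters the output of aggregation, but this query has no GROUP BY and no aggregate functions, so SQLite rejects it (HAVING clause on a non-aggregate query); the condition here is per row

Fix: Replace HAVING with WHERE since the condition applies to individual rows

Corrected query:
SELECT id, product, total FROM orders WHERE total > 603.11

Result:
id | product  | total  
---+----------+--------
1  | Keyboard | 943.17 
2  | Laptop   | 971.98 
3  | Headset  | 1949.54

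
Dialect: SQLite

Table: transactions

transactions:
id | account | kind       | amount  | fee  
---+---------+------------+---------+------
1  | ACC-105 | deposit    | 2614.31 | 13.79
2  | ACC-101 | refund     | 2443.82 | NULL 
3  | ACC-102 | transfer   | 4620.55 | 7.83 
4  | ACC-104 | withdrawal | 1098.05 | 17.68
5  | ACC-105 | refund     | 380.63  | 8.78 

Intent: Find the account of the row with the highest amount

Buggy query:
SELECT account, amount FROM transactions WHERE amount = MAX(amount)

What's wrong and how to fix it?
Bug: MAX(amount) is an aggregate and cannot be used directly in WHERE

Fix: Use a subquery: WHERE amount = (SELECT MAX(amount) FROM transactions)

Corrected query:
SELECT account, amount FROM transactions WHERE amount = (SELECT MAX(amount) FROM transactions)

Result:
account | amount 
--------+--------
ACC-102 | 4620.55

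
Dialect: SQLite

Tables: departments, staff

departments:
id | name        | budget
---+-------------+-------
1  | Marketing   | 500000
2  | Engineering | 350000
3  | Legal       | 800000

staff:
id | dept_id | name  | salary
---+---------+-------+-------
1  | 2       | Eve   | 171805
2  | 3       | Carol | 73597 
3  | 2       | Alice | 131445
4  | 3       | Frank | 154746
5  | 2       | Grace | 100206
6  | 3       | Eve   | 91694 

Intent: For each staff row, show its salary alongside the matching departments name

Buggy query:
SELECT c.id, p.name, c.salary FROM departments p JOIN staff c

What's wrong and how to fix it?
Bug: Missing join condition: each staff row is matched to all departments rows instead of just its own

Fix: Specify the join condition linking the foreign key to the parent id

Corrected query:
SELECT c.id, p.name, c.salary FROM departments p JOIN staff c ON c.dept_id = p.id

Result:
id | name        | salary
---+-------------+-------
1  | Engineering | 171805
2  | Legal       | 73597 
3  | Engineering | 131445
4  | Legal       | 154746
5  | Engineering | 100206
6  | Legal       | 91694 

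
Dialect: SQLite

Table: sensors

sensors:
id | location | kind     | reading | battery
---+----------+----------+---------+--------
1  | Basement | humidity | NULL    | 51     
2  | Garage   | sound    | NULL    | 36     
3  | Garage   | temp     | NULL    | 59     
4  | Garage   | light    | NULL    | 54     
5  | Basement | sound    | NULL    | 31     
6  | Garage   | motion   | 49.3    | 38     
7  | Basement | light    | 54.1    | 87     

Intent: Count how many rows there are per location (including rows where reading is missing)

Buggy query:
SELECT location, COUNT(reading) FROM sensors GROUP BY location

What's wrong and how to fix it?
Bug: COUNT(column) counts non-NULL values only; rows with NULL reading aren't counted

Fix: Use COUNT(*) to count all rows regardless of NULL

Corrected query:
SELECT location, COUNT(*) FROM sensors GROUP BY location

Result:
location | COUNT(*)
---------+---------
Basement | 3       
Garage   | 4       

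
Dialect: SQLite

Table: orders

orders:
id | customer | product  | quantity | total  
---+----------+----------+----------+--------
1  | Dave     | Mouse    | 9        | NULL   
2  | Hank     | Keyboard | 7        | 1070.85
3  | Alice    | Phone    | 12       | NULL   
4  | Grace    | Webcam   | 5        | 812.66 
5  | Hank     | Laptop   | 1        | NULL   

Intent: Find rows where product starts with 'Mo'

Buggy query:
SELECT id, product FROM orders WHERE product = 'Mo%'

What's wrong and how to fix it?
Bug: Wildcards only work with LIKE; '=' treats '%' as a literal character

Fix: Use LIKE for wildcard pattern matching

Corrected query:
SELECT id, product FROM orders WHERE product LIKE 'Mo%'

Result:
id | product
---+--------
1  | Mouse  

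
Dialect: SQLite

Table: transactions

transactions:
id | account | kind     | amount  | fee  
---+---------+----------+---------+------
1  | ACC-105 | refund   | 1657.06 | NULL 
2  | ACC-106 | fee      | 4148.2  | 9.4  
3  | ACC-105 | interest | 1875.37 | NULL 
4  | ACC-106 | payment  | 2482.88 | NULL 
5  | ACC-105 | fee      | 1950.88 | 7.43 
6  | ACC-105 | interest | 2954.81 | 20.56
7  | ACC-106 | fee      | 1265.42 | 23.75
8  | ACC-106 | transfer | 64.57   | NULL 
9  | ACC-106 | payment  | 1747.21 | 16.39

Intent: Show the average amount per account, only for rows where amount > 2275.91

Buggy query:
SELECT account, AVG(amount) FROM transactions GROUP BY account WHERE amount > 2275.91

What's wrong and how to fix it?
Bug: WHERE cannot follow GROUP BY

Fix: Place WHERE between FROM and GROUP BY

Corrected query:
SELECT account, AVG(amount) FROM transactions WHERE amount > 2275.91 GROUP BY account

Result:
account | AVG(amount)
--------+------------
ACC-105 | 2954.81    
ACC-106 | 3315.54    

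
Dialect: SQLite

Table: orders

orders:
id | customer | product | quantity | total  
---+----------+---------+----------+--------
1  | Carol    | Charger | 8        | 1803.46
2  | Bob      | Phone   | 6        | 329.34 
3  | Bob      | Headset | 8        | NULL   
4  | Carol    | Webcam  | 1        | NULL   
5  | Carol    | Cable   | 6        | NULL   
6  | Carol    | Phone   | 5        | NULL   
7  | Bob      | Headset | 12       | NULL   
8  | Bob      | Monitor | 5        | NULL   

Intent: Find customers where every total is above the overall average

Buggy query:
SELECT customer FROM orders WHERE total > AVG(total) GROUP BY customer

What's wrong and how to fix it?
Bug: AVG() is an aggregate; it can't sit directly in WHERE

Fix: Use a subquery for AVG and a HAVING MIN(...) filter so the condition holds for every row in the group

Corrected query:
SELECT customer FROM orders GROUP BY customer HAVING MIN(total) > (SELECT AVG(total) FROM orders)

Result:
customer
--------
Carol   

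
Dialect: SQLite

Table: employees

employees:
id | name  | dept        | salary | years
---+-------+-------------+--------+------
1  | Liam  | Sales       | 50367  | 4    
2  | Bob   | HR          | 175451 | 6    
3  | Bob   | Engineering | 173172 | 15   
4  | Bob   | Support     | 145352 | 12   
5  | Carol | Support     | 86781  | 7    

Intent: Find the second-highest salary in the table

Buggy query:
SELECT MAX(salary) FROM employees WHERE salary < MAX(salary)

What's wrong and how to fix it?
Bug: MAX(salary) on the right of the comparison is an aggregate-in-WHERE error

Fix: Put the inner MAX in a scalar subquery

Corrected query:
SELECT MAX(salary) FROM employees WHERE salary < (SELECT MAX(salary) FROM employees)

Result:
MAX(salary)
-----------
173172     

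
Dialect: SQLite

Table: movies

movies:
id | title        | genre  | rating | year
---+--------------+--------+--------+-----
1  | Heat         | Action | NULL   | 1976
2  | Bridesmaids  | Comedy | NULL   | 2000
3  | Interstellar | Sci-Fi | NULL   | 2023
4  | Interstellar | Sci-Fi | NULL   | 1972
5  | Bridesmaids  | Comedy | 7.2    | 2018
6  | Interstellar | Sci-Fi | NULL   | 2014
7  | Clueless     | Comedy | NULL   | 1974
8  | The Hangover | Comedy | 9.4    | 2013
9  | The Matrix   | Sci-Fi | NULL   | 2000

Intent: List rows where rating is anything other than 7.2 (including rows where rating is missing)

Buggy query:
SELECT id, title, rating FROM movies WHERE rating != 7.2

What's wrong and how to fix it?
Bug: 'rating != 7.2' is unknown when rating is NULL, so NULL rows are silently excluded

Fix: Handle NULL separately with IS NULL alongside the inequality

Corrected query:
SELECT id, title, rating FROM movies WHERE rating != 7.2 OR rating IS NULL

Result:
id | title        | rating
---+--------------+-------
1  | Heat         | NULL  
2  | Bridesmaids  | NULL  
3  | Interstellar | NULL  
4  | Interstellar | NULL  
6  | Interstellar | NULL  
7  | Clueless     | NULL  
8  | The Hangover | 9.4   
9  | The Matrix   | NULL  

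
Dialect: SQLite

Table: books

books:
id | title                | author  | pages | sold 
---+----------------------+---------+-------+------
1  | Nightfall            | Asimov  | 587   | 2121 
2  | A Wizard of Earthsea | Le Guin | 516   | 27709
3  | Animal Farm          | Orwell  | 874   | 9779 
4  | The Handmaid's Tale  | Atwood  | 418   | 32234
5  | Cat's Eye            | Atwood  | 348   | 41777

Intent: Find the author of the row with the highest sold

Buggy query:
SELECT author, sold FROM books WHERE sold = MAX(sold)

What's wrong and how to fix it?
Bug: MAX(sold) is an aggregate and cannot be used directly in WHERE

Fix: Wrap MAX in a scalar subquery so WHERE compares against a single value

Corrected query:
SELECT author, sold FROM books WHERE sold = (SELECT MAX(sold) FROM books)

Result:
author | sold 
-------+------
Atwood | 41777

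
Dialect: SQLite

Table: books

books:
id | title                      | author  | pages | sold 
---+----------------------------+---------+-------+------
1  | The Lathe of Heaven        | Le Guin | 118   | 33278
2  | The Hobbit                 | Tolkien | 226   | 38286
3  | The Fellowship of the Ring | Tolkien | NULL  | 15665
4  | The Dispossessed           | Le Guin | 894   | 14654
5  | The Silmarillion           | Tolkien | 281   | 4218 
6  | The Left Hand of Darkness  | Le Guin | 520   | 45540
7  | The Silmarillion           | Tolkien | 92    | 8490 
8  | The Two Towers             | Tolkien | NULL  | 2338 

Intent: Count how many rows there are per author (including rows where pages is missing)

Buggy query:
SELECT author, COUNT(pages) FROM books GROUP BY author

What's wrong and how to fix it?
Bug: COUNT(pages) skips NULLs, so groups with missing pages are undercounted

Fix: Use COUNT(*) to count all rows regardless of NULL

Corrected query:
SELECT author, COUNT(*) FROM books GROUP BY author

Result:
author  | COUNT(*)
--------+---------
Le Guin | 3       
Tolkien | 5       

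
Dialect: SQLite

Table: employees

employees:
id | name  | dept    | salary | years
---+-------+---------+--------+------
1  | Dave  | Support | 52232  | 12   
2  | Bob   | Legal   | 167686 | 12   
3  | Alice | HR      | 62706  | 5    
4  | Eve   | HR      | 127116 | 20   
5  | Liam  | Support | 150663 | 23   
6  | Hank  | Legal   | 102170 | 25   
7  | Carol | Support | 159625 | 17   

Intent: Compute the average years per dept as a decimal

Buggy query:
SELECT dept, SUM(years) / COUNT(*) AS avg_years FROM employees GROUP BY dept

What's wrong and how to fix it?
Bug: SUM(years) and COUNT(*) are both integers; the division truncates the fractional part

Fix: Multiply by 1.0 (or CAST to REAL) to force floating-point division

Corrected query:
SELECT dept, SUM(years) * 1.0 / COUNT(*) AS avg_years FROM employees GROUP BY dept

Result:
dept    | avg_years
--------+----------
HR      | 12.5     
Legal   | 18.5     
Support | 17.333333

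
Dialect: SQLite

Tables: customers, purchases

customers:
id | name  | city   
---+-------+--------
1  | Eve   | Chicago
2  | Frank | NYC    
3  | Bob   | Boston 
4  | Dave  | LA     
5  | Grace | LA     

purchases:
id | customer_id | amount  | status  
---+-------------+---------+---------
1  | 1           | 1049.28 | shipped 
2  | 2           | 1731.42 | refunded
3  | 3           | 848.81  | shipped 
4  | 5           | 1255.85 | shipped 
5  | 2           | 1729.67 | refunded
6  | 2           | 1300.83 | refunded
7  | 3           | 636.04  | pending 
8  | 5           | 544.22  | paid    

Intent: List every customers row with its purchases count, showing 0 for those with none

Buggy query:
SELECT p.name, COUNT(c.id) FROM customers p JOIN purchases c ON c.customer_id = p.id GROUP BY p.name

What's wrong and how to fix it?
Bug: An inner join excludes parents with zero children

Fix: Use LEFT JOIN so parents without children still appear (COUNT(c.id) gives 0)

Corrected query:
SELECT p.name, COUNT(c.id) FROM customers p LEFT JOIN purchases c ON c.customer_id = p.id GROUP BY p.name

Result:
name  | COUNT(c.id)
------+------------
Bob   | 2          
Dave  | 0          
Eve   | 1          
Frank | 3          
Grace | 2          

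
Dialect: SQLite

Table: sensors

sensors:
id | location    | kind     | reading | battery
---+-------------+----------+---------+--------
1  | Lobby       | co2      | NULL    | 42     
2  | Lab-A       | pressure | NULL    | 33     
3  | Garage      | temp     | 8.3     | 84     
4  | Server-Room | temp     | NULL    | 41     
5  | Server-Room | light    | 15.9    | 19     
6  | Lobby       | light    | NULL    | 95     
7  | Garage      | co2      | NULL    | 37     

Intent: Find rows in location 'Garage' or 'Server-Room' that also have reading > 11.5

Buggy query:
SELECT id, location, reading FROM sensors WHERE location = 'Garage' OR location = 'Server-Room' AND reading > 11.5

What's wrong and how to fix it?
Bug: Without parentheses, AND is evaluated before OR, so the reading filter only applies to the 'Server-Room' branch

Fix: Group the OR with parentheses (or use IN), then AND the threshold

Corrected query:
SELECT id, location, reading FROM sensors WHERE (location = 'Garage' OR location = 'Server-Room') AND reading > 11.5

Result:
id | location    | reading
---+-------------+--------
5  | Server-Room | 15.9   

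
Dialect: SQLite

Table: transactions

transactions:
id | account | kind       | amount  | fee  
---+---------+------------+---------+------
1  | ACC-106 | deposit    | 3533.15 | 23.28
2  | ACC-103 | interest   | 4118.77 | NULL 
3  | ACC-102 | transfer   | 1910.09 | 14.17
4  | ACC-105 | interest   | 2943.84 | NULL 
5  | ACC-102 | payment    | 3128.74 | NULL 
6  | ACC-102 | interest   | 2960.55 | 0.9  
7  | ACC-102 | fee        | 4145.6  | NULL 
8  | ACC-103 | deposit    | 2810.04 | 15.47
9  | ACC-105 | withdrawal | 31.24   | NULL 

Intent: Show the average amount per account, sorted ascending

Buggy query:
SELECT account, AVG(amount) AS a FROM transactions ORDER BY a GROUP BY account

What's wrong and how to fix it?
Bug: GROUP BY must precede ORDER BY

Fix: Move ORDER BY to the end, after GROUP BY

Corrected query:
SELECT account, AVG(amount) AS a FROM transactions GROUP BY account ORDER BY a

Result:
account | a       
--------+---------
ACC-105 | 1487.54 
ACC-102 | 3036.245
ACC-103 | 3464.405
ACC-106 | 3533.15 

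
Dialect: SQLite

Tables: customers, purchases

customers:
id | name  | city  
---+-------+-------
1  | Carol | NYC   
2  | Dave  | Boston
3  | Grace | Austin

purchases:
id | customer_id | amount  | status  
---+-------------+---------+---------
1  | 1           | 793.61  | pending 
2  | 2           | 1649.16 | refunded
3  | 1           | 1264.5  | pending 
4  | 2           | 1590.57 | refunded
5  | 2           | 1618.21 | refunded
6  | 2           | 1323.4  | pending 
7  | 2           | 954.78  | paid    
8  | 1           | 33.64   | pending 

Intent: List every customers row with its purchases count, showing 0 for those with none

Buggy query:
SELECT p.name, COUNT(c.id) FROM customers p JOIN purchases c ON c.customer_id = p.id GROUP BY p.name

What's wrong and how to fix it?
Bug: An inner join excludes parents with zero children

Fix: Use LEFT JOIN so parents without children still appear (COUNT(c.id) gives 0)

Corrected query:
SELECT p.name, COUNT(c.id) FROM customers p LEFT JOIN purchases c ON c.customer_id = p.id GROUP BY p.name

Result:
name  | COUNT(c.id)
------+------------
Carol | 3          
Dave  | 5          
Grace | 0          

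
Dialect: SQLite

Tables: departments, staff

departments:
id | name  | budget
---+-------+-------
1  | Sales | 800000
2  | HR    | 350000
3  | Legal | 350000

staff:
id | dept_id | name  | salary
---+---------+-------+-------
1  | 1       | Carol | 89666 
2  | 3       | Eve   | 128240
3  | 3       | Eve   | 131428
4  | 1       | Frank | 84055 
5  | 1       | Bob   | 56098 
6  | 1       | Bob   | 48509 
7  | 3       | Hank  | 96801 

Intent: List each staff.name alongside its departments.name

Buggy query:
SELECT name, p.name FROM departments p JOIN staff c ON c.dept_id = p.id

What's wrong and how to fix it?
Bug: 'name' exists in both joined tables, so the database can't tell which one is meant

Fix: Qualify the column with its table alias (c.name)

Corrected query:
SELECT c.name, p.name FROM departments p JOIN staff c ON c.dept_id = p.id

Result:
name  | name 
------+------
Carol | Sales
Eve   | Legal
Eve   | Legal
Frank | Sales
Bob   | Sales
Bob   | Sales
Hank  | Legal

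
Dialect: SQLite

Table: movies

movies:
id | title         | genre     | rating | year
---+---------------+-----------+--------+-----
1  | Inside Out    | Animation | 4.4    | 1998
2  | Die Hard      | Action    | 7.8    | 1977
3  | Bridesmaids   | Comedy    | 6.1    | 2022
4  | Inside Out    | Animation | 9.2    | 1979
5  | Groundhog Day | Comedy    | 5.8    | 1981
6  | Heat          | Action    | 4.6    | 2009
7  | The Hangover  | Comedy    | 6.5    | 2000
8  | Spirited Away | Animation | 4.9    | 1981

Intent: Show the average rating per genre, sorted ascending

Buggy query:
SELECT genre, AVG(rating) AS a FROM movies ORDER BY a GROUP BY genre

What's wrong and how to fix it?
Bug: GROUP BY must precede ORDER BY

Fix: Reorder: SELECT … FROM … GROUP BY … ORDER BY …

Corrected query:
SELECT genre, AVG(rating) AS a FROM movies GROUP BY genre ORDER BY a

Result:
genre     | a       
----------+---------
Comedy    | 6.133333
Animation | 6.166667
Action    | 6.2     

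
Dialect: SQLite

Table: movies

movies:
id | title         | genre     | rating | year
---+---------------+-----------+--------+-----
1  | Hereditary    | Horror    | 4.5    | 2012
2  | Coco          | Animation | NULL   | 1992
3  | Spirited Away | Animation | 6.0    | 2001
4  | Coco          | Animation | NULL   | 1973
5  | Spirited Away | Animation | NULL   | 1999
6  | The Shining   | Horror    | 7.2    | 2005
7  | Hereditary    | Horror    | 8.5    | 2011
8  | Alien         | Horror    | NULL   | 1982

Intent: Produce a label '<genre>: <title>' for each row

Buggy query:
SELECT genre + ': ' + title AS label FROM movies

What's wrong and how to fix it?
Bug: SQLite uses || for string concatenation; + coerces text to numbers (yielding 0)

Fix: Replace + with || to concatenate text

Corrected query:
SELECT genre || ': ' || title AS label FROM movies

Result:
label                   
------------------------
Horror: Hereditary      
Animation: Coco         
Animation: Spirited Away
Animation: Coco         
Animation: Spirited Away
Horror: The Shining     
Horror: Hereditary      
Horror: Alien           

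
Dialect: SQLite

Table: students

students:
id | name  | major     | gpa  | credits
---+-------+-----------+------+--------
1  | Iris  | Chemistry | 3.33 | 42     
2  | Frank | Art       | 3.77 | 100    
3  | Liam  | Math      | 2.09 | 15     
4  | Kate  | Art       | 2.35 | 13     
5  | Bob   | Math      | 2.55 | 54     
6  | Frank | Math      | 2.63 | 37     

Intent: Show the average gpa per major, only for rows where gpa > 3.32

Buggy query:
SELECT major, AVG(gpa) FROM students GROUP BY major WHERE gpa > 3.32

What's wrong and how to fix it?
Bug: Row-level WHERE must come before GROUP BY in the clause order

Fix: Place WHERE between FROM and GROUP BY

Corrected query:
SELECT major, AVG(gpa) FROM students WHERE gpa > 3.32 GROUP BY major

Result:
major     | AVG(gpa)
----------+---------
Art       | 3.77    
Chemistry | 3.33    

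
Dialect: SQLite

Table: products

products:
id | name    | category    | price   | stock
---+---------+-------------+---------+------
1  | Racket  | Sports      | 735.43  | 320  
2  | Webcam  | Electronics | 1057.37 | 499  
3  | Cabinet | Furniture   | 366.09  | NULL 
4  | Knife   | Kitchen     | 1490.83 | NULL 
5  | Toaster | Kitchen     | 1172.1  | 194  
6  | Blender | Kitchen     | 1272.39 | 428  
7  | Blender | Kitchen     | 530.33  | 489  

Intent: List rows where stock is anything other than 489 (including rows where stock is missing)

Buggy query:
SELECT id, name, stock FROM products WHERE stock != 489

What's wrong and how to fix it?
Bug: Inequality against NULL is unknown, not true; rows with NULL are dropped

Fix: Handle NULL separately with IS NULL alongside the inequality

Corrected query:
SELECT id, name, stock FROM products WHERE stock != 489 OR stock IS NULL

Result:
id | name    | stock
---+---------+------
1  | Racket  | 320  
2  | Webcam  | 499  
3  | Cabinet | NULL 
4  | Knife   | NULL 
5  | Toaster | 194  
6  | Blender | 428  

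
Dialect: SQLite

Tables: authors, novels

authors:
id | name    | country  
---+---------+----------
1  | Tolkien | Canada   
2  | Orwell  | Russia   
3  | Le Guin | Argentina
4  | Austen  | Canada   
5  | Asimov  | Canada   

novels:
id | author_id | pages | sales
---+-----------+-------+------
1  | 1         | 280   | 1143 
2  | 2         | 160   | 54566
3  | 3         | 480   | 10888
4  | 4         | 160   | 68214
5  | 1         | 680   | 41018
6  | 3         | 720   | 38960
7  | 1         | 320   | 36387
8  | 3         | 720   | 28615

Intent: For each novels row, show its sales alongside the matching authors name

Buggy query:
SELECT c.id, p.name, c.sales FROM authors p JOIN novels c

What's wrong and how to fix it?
Bug: Missing join condition: each novels row is matched to all authors rows instead of just its own

Fix: Specify the join condition linking the foreign key to the parent id

Corrected query:
SELECT c.id, p.name, c.sales FROM authors p JOIN novels c ON c.author_id = p.id

Result:
id | name    | sales
---+---------+------
1  | Tolkien | 1143 
2  | Orwell  | 54566
3  | Le Guin | 10888
4  | Austen  | 68214
5  | Tolkien | 41018
6  | Le Guin | 38960
7  | Tolkien | 36387
8  | Le Guin | 28615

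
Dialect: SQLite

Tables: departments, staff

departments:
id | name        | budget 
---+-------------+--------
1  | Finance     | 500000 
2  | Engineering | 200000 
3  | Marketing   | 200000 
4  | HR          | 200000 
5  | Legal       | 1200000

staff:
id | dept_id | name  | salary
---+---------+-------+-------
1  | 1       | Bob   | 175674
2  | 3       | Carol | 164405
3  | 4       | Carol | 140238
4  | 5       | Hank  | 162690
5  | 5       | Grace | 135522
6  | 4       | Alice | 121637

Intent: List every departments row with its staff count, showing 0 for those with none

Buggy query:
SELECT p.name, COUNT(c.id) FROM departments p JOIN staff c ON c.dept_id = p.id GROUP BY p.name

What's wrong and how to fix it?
Bug: INNER JOIN drops departments rows that have no matching staff rows

Fix: Switch to LEFT JOIN to retain unmatched parent rows

Corrected query:
SELECT p.name, COUNT(c.id) FROM departments p LEFT JOIN staff c ON c.dept_id = p.id GROUP BY p.name

Result:
name        | COUNT(c.id)
------------+------------
Engineering | 0          
Finance     | 1          
HR          | 2          
Legal       | 2          
Marketing   | 1          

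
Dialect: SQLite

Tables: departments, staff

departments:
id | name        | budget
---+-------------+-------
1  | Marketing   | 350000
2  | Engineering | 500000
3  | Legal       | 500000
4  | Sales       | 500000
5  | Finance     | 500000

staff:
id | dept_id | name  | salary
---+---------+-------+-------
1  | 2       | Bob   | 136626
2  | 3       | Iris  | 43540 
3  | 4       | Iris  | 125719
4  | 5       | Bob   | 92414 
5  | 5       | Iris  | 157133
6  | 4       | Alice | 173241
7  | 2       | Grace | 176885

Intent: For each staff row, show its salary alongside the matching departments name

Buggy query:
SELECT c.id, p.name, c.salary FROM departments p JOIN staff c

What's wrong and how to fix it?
Bug: JOIN with no ON clause produces a cartesian product; every staff row pairs with every departments row

Fix: Add ON c.dept_id = p.id to the JOIN

Corrected query:
SELECT c.id, p.name, c.salary FROM departments p JOIN staff c ON c.dept_id = p.id

Result:
id | name        | salary
---+-------------+-------
1  | Engineering | 136626
2  | Legal       | 43540 
3  | Sales       | 125719
4  | Finance     | 92414 
5  | Finance     | 157133
6  | Sales       | 173241
7  | Engineering | 176885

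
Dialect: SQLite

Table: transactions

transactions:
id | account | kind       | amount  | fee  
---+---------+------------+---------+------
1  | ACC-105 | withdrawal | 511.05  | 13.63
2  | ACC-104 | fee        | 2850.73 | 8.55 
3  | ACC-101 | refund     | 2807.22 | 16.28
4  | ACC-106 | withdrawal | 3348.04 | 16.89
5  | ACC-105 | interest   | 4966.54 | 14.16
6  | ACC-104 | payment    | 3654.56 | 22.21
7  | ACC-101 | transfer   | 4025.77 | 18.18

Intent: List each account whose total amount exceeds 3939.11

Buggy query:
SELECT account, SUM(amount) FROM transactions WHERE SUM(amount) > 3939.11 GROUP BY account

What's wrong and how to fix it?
Bug: Aggregate functions cannot appear in a WHERE clause

Fix: Move the aggregate condition to a HAVING clause

Corrected query:
SELECT account, SUM(amount) FROM transactions GROUP BY account HAVING SUM(amount) > 3939.11

Result:
account | SUM(amount)
--------+------------
ACC-101 | 6832.99    
ACC-104 | 6505.29    
ACC-105 | 5477.59    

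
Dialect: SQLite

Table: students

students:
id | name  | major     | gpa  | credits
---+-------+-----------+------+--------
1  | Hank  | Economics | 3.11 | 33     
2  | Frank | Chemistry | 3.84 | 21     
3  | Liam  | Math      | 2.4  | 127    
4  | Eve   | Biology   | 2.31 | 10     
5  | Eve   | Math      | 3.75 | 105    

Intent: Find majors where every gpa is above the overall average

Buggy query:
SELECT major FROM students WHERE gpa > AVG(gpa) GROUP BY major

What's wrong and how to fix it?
Bug: AVG() is an aggregate; it can't sit directly in WHERE

Fix: Use a subquery for AVG and a HAVING MIN(...) filter so the condition holds for every row in the group

Corrected query:
SELECT major FROM students GROUP BY major HAVING MIN(gpa) > (SELECT AVG(gpa) FROM students)

Result:
major    
---------
Chemistry
Economics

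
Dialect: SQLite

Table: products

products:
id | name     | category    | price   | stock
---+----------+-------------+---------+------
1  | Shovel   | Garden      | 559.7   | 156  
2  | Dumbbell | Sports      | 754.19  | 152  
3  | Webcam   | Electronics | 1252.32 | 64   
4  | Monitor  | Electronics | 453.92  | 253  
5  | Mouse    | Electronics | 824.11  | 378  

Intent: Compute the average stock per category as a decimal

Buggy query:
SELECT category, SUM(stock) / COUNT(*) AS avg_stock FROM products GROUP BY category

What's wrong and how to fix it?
Bug: Both operands are integers, so '/' performs integer division and truncates

Fix: Cast one side to REAL so the division keeps the fractional part

Corrected query:
SELECT category, SUM(stock) * 1.0 / COUNT(*) AS avg_stock FROM products GROUP BY category

Result:
category    | avg_stock 
------------+-----------
Electronics | 231.666667
Garden      | 156       
Sports      | 152       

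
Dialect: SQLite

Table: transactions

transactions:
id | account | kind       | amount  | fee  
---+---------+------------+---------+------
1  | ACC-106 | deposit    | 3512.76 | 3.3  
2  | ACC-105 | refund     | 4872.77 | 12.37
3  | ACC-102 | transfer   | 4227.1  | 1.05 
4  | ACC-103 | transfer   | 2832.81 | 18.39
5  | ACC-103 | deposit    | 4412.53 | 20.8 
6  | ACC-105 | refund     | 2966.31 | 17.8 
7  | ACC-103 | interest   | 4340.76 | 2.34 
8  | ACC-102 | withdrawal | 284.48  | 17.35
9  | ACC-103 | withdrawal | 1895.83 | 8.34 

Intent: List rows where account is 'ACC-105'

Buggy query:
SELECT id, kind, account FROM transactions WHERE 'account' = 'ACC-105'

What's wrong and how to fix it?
Bug: 'account' in single quotes is a string literal, not the column; the comparison is literal-vs-literal and never true

Fix: Reference the column as account without single quotes

Corrected query:
SELECT id, kind, account FROM transactions WHERE account = 'ACC-105'

Result:
id | kind   | account
---+--------+--------
2  | refund | ACC-105
6  | refund | ACC-105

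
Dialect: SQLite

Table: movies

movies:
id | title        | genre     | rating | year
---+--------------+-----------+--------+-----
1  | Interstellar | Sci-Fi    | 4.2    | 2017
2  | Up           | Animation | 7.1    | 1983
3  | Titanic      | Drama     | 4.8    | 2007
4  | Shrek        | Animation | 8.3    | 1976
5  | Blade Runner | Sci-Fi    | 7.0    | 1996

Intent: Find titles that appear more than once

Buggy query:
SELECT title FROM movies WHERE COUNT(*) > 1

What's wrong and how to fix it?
Bug: COUNT(*) is an aggregate and cannot be used in WHERE

Fix: Group first, then use HAVING for the count condition

Corrected query:
SELECT title FROM movies GROUP BY title HAVING COUNT(*) > 1

Result:
(no rows)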